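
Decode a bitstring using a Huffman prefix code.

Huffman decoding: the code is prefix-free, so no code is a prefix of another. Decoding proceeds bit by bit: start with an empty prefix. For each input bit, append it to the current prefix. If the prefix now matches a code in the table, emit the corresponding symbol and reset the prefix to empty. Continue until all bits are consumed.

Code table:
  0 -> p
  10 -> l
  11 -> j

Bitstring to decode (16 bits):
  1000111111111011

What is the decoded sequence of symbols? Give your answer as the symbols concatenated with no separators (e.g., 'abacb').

Answer: lppjjjjlj

Derivation:
Bit 0: prefix='1' (no match yet)
Bit 1: prefix='10' -> emit 'l', reset
Bit 2: prefix='0' -> emit 'p', reset
Bit 3: prefix='0' -> emit 'p', reset
Bit 4: prefix='1' (no match yet)
Bit 5: prefix='11' -> emit 'j', reset
Bit 6: prefix='1' (no match yet)
Bit 7: prefix='11' -> emit 'j', reset
Bit 8: prefix='1' (no match yet)
Bit 9: prefix='11' -> emit 'j', reset
Bit 10: prefix='1' (no match yet)
Bit 11: prefix='11' -> emit 'j', reset
Bit 12: prefix='1' (no match yet)
Bit 13: prefix='10' -> emit 'l', reset
Bit 14: prefix='1' (no match yet)
Bit 15: prefix='11' -> emit 'j', reset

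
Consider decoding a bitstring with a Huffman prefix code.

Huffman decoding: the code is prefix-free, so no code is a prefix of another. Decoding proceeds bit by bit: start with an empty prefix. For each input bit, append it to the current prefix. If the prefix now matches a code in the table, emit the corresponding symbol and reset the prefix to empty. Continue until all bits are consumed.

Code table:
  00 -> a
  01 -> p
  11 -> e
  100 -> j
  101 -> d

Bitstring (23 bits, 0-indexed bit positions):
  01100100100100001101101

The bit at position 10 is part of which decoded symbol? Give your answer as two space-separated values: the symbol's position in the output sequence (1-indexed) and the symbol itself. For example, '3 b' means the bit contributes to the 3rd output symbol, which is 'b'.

Answer: 4 j

Derivation:
Bit 0: prefix='0' (no match yet)
Bit 1: prefix='01' -> emit 'p', reset
Bit 2: prefix='1' (no match yet)
Bit 3: prefix='10' (no match yet)
Bit 4: prefix='100' -> emit 'j', reset
Bit 5: prefix='1' (no match yet)
Bit 6: prefix='10' (no match yet)
Bit 7: prefix='100' -> emit 'j', reset
Bit 8: prefix='1' (no match yet)
Bit 9: prefix='10' (no match yet)
Bit 10: prefix='100' -> emit 'j', reset
Bit 11: prefix='1' (no match yet)
Bit 12: prefix='10' (no match yet)
Bit 13: prefix='100' -> emit 'j', reset
Bit 14: prefix='0' (no match yet)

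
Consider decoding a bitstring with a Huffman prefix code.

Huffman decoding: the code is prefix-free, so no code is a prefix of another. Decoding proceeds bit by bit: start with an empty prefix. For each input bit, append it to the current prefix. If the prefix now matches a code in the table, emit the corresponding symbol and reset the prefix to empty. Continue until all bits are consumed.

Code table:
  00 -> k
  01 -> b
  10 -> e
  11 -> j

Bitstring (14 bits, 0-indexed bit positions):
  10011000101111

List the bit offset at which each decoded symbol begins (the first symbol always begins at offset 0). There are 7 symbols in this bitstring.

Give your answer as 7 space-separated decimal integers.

Answer: 0 2 4 6 8 10 12

Derivation:
Bit 0: prefix='1' (no match yet)
Bit 1: prefix='10' -> emit 'e', reset
Bit 2: prefix='0' (no match yet)
Bit 3: prefix='01' -> emit 'b', reset
Bit 4: prefix='1' (no match yet)
Bit 5: prefix='10' -> emit 'e', reset
Bit 6: prefix='0' (no match yet)
Bit 7: prefix='00' -> emit 'k', reset
Bit 8: prefix='1' (no match yet)
Bit 9: prefix='10' -> emit 'e', reset
Bit 10: prefix='1' (no match yet)
Bit 11: prefix='11' -> emit 'j', reset
Bit 12: prefix='1' (no match yet)
Bit 13: prefix='11' -> emit 'j', reset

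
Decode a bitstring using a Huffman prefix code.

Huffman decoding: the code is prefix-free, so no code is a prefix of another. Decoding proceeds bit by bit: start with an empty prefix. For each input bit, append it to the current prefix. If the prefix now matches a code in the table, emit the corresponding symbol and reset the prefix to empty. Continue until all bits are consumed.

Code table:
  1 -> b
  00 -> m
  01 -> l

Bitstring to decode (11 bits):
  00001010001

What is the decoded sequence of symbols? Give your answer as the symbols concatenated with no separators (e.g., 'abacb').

Answer: mmblml

Derivation:
Bit 0: prefix='0' (no match yet)
Bit 1: prefix='00' -> emit 'm', reset
Bit 2: prefix='0' (no match yet)
Bit 3: prefix='00' -> emit 'm', reset
Bit 4: prefix='1' -> emit 'b', reset
Bit 5: prefix='0' (no match yet)
Bit 6: prefix='01' -> emit 'l', reset
Bit 7: prefix='0' (no match yet)
Bit 8: prefix='00' -> emit 'm', reset
Bit 9: prefix='0' (no match yet)
Bit 10: prefix='01' -> emit 'l', reset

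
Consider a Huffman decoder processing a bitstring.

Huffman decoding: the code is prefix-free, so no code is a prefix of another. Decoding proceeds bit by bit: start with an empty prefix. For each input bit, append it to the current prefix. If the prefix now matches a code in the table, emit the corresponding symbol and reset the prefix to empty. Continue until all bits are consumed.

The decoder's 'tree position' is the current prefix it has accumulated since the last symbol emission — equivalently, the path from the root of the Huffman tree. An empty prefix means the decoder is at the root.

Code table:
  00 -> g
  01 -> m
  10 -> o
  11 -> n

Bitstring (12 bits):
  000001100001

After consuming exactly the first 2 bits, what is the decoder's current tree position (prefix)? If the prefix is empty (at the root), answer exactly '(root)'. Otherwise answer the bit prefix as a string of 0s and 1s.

Answer: (root)

Derivation:
Bit 0: prefix='0' (no match yet)
Bit 1: prefix='00' -> emit 'g', reset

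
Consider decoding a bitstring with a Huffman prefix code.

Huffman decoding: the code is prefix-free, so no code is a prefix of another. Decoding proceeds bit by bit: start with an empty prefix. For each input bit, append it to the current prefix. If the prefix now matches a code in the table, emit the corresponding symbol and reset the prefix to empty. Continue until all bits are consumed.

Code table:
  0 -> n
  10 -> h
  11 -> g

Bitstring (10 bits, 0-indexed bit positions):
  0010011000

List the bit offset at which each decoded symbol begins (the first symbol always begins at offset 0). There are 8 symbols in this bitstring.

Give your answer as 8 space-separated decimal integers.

Answer: 0 1 2 4 5 7 8 9

Derivation:
Bit 0: prefix='0' -> emit 'n', reset
Bit 1: prefix='0' -> emit 'n', reset
Bit 2: prefix='1' (no match yet)
Bit 3: prefix='10' -> emit 'h', reset
Bit 4: prefix='0' -> emit 'n', reset
Bit 5: prefix='1' (no match yet)
Bit 6: prefix='11' -> emit 'g', reset
Bit 7: prefix='0' -> emit 'n', reset
Bit 8: prefix='0' -> emit 'n', reset
Bit 9: prefix='0' -> emit 'n', reset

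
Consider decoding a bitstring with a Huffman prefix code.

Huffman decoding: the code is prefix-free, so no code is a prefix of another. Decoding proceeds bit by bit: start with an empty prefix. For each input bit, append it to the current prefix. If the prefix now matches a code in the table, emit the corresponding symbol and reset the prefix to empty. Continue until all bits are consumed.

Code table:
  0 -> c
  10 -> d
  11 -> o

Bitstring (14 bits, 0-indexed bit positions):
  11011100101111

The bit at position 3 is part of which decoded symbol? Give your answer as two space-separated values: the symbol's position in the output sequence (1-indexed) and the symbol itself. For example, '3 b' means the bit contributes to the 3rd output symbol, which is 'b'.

Answer: 3 o

Derivation:
Bit 0: prefix='1' (no match yet)
Bit 1: prefix='11' -> emit 'o', reset
Bit 2: prefix='0' -> emit 'c', reset
Bit 3: prefix='1' (no match yet)
Bit 4: prefix='11' -> emit 'o', reset
Bit 5: prefix='1' (no match yet)
Bit 6: prefix='10' -> emit 'd', reset
Bit 7: prefix='0' -> emit 'c', reset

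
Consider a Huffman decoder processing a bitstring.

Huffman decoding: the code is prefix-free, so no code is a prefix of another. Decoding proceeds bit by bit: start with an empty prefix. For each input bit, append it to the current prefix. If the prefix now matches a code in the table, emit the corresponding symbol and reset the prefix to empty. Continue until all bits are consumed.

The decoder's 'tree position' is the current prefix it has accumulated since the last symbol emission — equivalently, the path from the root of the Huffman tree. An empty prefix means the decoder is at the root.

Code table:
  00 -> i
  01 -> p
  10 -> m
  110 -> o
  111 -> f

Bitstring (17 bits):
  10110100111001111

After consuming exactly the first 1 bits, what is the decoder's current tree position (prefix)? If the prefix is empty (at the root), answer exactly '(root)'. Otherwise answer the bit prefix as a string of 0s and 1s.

Answer: 1

Derivation:
Bit 0: prefix='1' (no match yet)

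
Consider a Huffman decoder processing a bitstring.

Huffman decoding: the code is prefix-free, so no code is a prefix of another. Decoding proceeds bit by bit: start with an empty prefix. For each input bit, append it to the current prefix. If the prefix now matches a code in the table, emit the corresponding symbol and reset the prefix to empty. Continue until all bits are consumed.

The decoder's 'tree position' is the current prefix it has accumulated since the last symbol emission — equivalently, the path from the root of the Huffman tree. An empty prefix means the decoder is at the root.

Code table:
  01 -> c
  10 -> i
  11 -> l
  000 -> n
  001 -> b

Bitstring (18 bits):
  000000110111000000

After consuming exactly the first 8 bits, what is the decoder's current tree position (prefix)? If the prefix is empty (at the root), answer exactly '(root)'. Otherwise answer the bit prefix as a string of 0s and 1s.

Bit 0: prefix='0' (no match yet)
Bit 1: prefix='00' (no match yet)
Bit 2: prefix='000' -> emit 'n', reset
Bit 3: prefix='0' (no match yet)
Bit 4: prefix='00' (no match yet)
Bit 5: prefix='000' -> emit 'n', reset
Bit 6: prefix='1' (no match yet)
Bit 7: prefix='11' -> emit 'l', reset

Answer: (root)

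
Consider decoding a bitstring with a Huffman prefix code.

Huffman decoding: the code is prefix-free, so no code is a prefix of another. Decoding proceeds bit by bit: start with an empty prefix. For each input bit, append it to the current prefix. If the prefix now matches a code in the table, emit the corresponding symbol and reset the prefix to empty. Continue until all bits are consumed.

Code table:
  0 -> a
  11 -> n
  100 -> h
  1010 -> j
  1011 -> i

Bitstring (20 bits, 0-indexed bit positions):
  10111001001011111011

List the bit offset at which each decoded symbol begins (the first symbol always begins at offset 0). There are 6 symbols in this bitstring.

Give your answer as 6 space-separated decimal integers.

Bit 0: prefix='1' (no match yet)
Bit 1: prefix='10' (no match yet)
Bit 2: prefix='101' (no match yet)
Bit 3: prefix='1011' -> emit 'i', reset
Bit 4: prefix='1' (no match yet)
Bit 5: prefix='10' (no match yet)
Bit 6: prefix='100' -> emit 'h', reset
Bit 7: prefix='1' (no match yet)
Bit 8: prefix='10' (no match yet)
Bit 9: prefix='100' -> emit 'h', reset
Bit 10: prefix='1' (no match yet)
Bit 11: prefix='10' (no match yet)
Bit 12: prefix='101' (no match yet)
Bit 13: prefix='1011' -> emit 'i', reset
Bit 14: prefix='1' (no match yet)
Bit 15: prefix='11' -> emit 'n', reset
Bit 16: prefix='1' (no match yet)
Bit 17: prefix='10' (no match yet)
Bit 18: prefix='101' (no match yet)
Bit 19: prefix='1011' -> emit 'i', reset

Answer: 0 4 7 10 14 16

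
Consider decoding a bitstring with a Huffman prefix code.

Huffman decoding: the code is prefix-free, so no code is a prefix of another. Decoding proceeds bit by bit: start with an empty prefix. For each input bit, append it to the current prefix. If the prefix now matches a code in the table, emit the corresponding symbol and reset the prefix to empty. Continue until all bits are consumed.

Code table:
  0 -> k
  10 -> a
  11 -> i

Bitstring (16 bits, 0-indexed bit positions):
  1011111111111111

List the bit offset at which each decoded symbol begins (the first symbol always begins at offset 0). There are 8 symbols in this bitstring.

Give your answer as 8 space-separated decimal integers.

Answer: 0 2 4 6 8 10 12 14

Derivation:
Bit 0: prefix='1' (no match yet)
Bit 1: prefix='10' -> emit 'a', reset
Bit 2: prefix='1' (no match yet)
Bit 3: prefix='11' -> emit 'i', reset
Bit 4: prefix='1' (no match yet)
Bit 5: prefix='11' -> emit 'i', reset
Bit 6: prefix='1' (no match yet)
Bit 7: prefix='11' -> emit 'i', reset
Bit 8: prefix='1' (no match yet)
Bit 9: prefix='11' -> emit 'i', reset
Bit 10: prefix='1' (no match yet)
Bit 11: prefix='11' -> emit 'i', reset
Bit 12: prefix='1' (no match yet)
Bit 13: prefix='11' -> emit 'i', reset
Bit 14: prefix='1' (no match yet)
Bit 15: prefix='11' -> emit 'i', reset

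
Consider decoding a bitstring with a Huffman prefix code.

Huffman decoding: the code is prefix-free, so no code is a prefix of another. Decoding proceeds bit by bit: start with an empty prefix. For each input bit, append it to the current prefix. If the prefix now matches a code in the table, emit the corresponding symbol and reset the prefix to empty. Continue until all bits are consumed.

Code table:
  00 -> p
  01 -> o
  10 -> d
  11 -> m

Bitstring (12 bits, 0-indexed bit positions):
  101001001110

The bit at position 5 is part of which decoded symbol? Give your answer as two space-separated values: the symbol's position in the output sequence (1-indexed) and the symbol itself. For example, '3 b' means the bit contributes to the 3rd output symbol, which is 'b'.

Bit 0: prefix='1' (no match yet)
Bit 1: prefix='10' -> emit 'd', reset
Bit 2: prefix='1' (no match yet)
Bit 3: prefix='10' -> emit 'd', reset
Bit 4: prefix='0' (no match yet)
Bit 5: prefix='01' -> emit 'o', reset
Bit 6: prefix='0' (no match yet)
Bit 7: prefix='00' -> emit 'p', reset
Bit 8: prefix='1' (no match yet)
Bit 9: prefix='11' -> emit 'm', reset

Answer: 3 o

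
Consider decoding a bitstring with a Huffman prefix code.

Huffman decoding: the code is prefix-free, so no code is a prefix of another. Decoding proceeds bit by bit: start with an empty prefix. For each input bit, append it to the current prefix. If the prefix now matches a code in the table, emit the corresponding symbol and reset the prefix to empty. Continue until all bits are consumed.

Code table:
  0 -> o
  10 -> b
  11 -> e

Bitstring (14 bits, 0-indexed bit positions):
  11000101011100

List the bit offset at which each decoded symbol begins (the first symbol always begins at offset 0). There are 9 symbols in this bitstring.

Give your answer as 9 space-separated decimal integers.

Answer: 0 2 3 4 5 7 9 11 13

Derivation:
Bit 0: prefix='1' (no match yet)
Bit 1: prefix='11' -> emit 'e', reset
Bit 2: prefix='0' -> emit 'o', reset
Bit 3: prefix='0' -> emit 'o', reset
Bit 4: prefix='0' -> emit 'o', reset
Bit 5: prefix='1' (no match yet)
Bit 6: prefix='10' -> emit 'b', reset
Bit 7: prefix='1' (no match yet)
Bit 8: prefix='10' -> emit 'b', reset
Bit 9: prefix='1' (no match yet)
Bit 10: prefix='11' -> emit 'e', reset
Bit 11: prefix='1' (no match yet)
Bit 12: prefix='10' -> emit 'b', reset
Bit 13: prefix='0' -> emit 'o', reset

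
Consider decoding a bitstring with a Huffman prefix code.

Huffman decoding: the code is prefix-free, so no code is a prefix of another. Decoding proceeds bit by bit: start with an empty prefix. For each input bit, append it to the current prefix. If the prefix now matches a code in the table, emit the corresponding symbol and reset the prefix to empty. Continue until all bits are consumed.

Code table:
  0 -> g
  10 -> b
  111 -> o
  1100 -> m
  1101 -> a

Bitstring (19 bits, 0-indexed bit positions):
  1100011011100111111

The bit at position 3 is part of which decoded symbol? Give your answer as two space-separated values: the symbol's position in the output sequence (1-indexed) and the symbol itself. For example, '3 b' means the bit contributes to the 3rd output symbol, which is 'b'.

Answer: 1 m

Derivation:
Bit 0: prefix='1' (no match yet)
Bit 1: prefix='11' (no match yet)
Bit 2: prefix='110' (no match yet)
Bit 3: prefix='1100' -> emit 'm', reset
Bit 4: prefix='0' -> emit 'g', reset
Bit 5: prefix='1' (no match yet)
Bit 6: prefix='11' (no match yet)
Bit 7: prefix='110' (no match yet)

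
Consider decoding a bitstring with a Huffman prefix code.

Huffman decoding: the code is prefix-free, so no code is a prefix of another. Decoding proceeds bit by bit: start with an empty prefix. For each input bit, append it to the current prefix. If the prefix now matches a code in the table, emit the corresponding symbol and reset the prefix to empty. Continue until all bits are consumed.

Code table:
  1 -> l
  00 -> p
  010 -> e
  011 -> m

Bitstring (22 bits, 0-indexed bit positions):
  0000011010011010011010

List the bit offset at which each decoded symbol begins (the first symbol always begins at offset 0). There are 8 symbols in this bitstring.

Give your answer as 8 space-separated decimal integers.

Bit 0: prefix='0' (no match yet)
Bit 1: prefix='00' -> emit 'p', reset
Bit 2: prefix='0' (no match yet)
Bit 3: prefix='00' -> emit 'p', reset
Bit 4: prefix='0' (no match yet)
Bit 5: prefix='01' (no match yet)
Bit 6: prefix='011' -> emit 'm', reset
Bit 7: prefix='0' (no match yet)
Bit 8: prefix='01' (no match yet)
Bit 9: prefix='010' -> emit 'e', reset
Bit 10: prefix='0' (no match yet)
Bit 11: prefix='01' (no match yet)
Bit 12: prefix='011' -> emit 'm', reset
Bit 13: prefix='0' (no match yet)
Bit 14: prefix='01' (no match yet)
Bit 15: prefix='010' -> emit 'e', reset
Bit 16: prefix='0' (no match yet)
Bit 17: prefix='01' (no match yet)
Bit 18: prefix='011' -> emit 'm', reset
Bit 19: prefix='0' (no match yet)
Bit 20: prefix='01' (no match yet)
Bit 21: prefix='010' -> emit 'e', reset

Answer: 0 2 4 7 10 13 16 19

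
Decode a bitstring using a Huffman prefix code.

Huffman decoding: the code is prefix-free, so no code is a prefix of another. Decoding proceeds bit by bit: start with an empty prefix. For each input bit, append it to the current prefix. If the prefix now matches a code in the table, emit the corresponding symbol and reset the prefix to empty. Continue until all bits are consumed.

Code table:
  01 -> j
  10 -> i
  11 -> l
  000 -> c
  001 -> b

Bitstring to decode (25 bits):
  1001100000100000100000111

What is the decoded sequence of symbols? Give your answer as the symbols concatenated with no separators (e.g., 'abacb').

Answer: ijicjcbcbl

Derivation:
Bit 0: prefix='1' (no match yet)
Bit 1: prefix='10' -> emit 'i', reset
Bit 2: prefix='0' (no match yet)
Bit 3: prefix='01' -> emit 'j', reset
Bit 4: prefix='1' (no match yet)
Bit 5: prefix='10' -> emit 'i', reset
Bit 6: prefix='0' (no match yet)
Bit 7: prefix='00' (no match yet)
Bit 8: prefix='000' -> emit 'c', reset
Bit 9: prefix='0' (no match yet)
Bit 10: prefix='01' -> emit 'j', reset
Bit 11: prefix='0' (no match yet)
Bit 12: prefix='00' (no match yet)
Bit 13: prefix='000' -> emit 'c', reset
Bit 14: prefix='0' (no match yet)
Bit 15: prefix='00' (no match yet)
Bit 16: prefix='001' -> emit 'b', reset
Bit 17: prefix='0' (no match yet)
Bit 18: prefix='00' (no match yet)
Bit 19: prefix='000' -> emit 'c', reset
Bit 20: prefix='0' (no match yet)
Bit 21: prefix='00' (no match yet)
Bit 22: prefix='001' -> emit 'b', reset
Bit 23: prefix='1' (no match yet)
Bit 24: prefix='11' -> emit 'l', reset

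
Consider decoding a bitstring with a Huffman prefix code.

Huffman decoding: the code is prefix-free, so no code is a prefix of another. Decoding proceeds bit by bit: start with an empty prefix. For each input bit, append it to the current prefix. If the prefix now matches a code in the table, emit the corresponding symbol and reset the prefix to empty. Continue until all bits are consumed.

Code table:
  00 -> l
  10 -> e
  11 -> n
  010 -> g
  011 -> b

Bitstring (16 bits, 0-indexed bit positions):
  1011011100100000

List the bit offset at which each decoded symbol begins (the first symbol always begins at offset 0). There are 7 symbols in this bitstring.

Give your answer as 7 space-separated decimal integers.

Answer: 0 2 4 7 9 12 14

Derivation:
Bit 0: prefix='1' (no match yet)
Bit 1: prefix='10' -> emit 'e', reset
Bit 2: prefix='1' (no match yet)
Bit 3: prefix='11' -> emit 'n', reset
Bit 4: prefix='0' (no match yet)
Bit 5: prefix='01' (no match yet)
Bit 6: prefix='011' -> emit 'b', reset
Bit 7: prefix='1' (no match yet)
Bit 8: prefix='10' -> emit 'e', reset
Bit 9: prefix='0' (no match yet)
Bit 10: prefix='01' (no match yet)
Bit 11: prefix='010' -> emit 'g', reset
Bit 12: prefix='0' (no match yet)
Bit 13: prefix='00' -> emit 'l', reset
Bit 14: prefix='0' (no match yet)
Bit 15: prefix='00' -> emit 'l', reset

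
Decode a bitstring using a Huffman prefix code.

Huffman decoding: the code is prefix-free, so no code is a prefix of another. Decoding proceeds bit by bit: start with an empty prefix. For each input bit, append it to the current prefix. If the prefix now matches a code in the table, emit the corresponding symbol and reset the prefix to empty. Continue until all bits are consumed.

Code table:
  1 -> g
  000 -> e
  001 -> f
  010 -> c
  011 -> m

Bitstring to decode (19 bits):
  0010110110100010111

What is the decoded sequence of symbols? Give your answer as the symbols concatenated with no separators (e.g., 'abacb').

Answer: fmmcfmg

Derivation:
Bit 0: prefix='0' (no match yet)
Bit 1: prefix='00' (no match yet)
Bit 2: prefix='001' -> emit 'f', reset
Bit 3: prefix='0' (no match yet)
Bit 4: prefix='01' (no match yet)
Bit 5: prefix='011' -> emit 'm', reset
Bit 6: prefix='0' (no match yet)
Bit 7: prefix='01' (no match yet)
Bit 8: prefix='011' -> emit 'm', reset
Bit 9: prefix='0' (no match yet)
Bit 10: prefix='01' (no match yet)
Bit 11: prefix='010' -> emit 'c', reset
Bit 12: prefix='0' (no match yet)
Bit 13: prefix='00' (no match yet)
Bit 14: prefix='001' -> emit 'f', reset
Bit 15: prefix='0' (no match yet)
Bit 16: prefix='01' (no match yet)
Bit 17: prefix='011' -> emit 'm', reset
Bit 18: prefix='1' -> emit 'g', reset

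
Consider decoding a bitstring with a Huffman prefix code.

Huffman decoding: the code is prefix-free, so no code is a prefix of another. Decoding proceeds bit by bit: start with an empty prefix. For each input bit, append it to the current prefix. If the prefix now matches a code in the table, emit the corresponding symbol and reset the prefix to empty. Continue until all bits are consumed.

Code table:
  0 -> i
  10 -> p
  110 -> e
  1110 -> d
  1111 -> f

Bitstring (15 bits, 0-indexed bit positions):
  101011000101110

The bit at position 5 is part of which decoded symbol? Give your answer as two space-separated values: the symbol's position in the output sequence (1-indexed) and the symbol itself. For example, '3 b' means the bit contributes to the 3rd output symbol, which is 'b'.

Bit 0: prefix='1' (no match yet)
Bit 1: prefix='10' -> emit 'p', reset
Bit 2: prefix='1' (no match yet)
Bit 3: prefix='10' -> emit 'p', reset
Bit 4: prefix='1' (no match yet)
Bit 5: prefix='11' (no match yet)
Bit 6: prefix='110' -> emit 'e', reset
Bit 7: prefix='0' -> emit 'i', reset
Bit 8: prefix='0' -> emit 'i', reset
Bit 9: prefix='1' (no match yet)

Answer: 3 e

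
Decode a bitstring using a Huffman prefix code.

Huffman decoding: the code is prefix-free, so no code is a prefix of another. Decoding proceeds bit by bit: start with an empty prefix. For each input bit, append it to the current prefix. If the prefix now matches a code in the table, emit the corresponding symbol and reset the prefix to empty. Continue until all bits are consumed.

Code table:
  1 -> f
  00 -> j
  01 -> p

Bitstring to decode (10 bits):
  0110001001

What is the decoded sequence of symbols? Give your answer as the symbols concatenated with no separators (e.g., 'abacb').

Answer: pfjpjf

Derivation:
Bit 0: prefix='0' (no match yet)
Bit 1: prefix='01' -> emit 'p', reset
Bit 2: prefix='1' -> emit 'f', reset
Bit 3: prefix='0' (no match yet)
Bit 4: prefix='00' -> emit 'j', reset
Bit 5: prefix='0' (no match yet)
Bit 6: prefix='01' -> emit 'p', reset
Bit 7: prefix='0' (no match yet)
Bit 8: prefix='00' -> emit 'j', reset
Bit 9: prefix='1' -> emit 'f', reset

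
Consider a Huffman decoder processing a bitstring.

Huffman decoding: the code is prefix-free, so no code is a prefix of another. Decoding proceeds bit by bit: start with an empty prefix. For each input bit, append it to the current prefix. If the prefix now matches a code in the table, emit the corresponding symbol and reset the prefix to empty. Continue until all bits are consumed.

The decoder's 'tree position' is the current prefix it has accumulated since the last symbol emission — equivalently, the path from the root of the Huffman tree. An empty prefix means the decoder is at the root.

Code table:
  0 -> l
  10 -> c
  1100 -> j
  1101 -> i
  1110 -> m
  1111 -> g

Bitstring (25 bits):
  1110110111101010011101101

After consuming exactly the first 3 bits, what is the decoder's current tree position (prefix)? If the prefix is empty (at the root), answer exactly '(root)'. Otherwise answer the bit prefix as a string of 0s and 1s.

Answer: 111

Derivation:
Bit 0: prefix='1' (no match yet)
Bit 1: prefix='11' (no match yet)
Bit 2: prefix='111' (no match yet)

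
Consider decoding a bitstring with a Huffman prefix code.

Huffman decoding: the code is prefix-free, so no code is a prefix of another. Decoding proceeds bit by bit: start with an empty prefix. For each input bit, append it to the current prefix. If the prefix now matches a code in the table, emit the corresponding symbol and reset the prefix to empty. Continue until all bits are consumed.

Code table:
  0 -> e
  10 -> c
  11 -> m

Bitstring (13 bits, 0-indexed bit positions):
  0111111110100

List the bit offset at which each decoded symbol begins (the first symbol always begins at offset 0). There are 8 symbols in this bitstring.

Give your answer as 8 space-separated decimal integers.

Bit 0: prefix='0' -> emit 'e', reset
Bit 1: prefix='1' (no match yet)
Bit 2: prefix='11' -> emit 'm', reset
Bit 3: prefix='1' (no match yet)
Bit 4: prefix='11' -> emit 'm', reset
Bit 5: prefix='1' (no match yet)
Bit 6: prefix='11' -> emit 'm', reset
Bit 7: prefix='1' (no match yet)
Bit 8: prefix='11' -> emit 'm', reset
Bit 9: prefix='0' -> emit 'e', reset
Bit 10: prefix='1' (no match yet)
Bit 11: prefix='10' -> emit 'c', reset
Bit 12: prefix='0' -> emit 'e', reset

Answer: 0 1 3 5 7 9 10 12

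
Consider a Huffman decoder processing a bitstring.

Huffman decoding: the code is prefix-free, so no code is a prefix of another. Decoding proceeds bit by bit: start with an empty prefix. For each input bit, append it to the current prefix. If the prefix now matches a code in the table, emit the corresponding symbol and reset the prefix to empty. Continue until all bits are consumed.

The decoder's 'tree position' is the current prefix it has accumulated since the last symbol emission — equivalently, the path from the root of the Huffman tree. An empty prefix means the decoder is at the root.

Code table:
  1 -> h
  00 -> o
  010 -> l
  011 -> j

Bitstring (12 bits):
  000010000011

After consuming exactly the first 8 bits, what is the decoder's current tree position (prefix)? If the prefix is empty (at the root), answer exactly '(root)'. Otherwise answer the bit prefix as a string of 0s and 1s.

Answer: 0

Derivation:
Bit 0: prefix='0' (no match yet)
Bit 1: prefix='00' -> emit 'o', reset
Bit 2: prefix='0' (no match yet)
Bit 3: prefix='00' -> emit 'o', reset
Bit 4: prefix='1' -> emit 'h', reset
Bit 5: prefix='0' (no match yet)
Bit 6: prefix='00' -> emit 'o', reset
Bit 7: prefix='0' (no match yet)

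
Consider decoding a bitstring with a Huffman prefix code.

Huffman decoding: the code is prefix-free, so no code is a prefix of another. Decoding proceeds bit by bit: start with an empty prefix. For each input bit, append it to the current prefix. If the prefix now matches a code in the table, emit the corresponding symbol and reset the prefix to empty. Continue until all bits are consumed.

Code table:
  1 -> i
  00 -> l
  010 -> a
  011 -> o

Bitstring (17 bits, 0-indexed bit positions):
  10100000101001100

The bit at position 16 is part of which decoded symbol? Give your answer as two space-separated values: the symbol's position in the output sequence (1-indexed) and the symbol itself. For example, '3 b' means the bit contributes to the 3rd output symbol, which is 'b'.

Bit 0: prefix='1' -> emit 'i', reset
Bit 1: prefix='0' (no match yet)
Bit 2: prefix='01' (no match yet)
Bit 3: prefix='010' -> emit 'a', reset
Bit 4: prefix='0' (no match yet)
Bit 5: prefix='00' -> emit 'l', reset
Bit 6: prefix='0' (no match yet)
Bit 7: prefix='00' -> emit 'l', reset
Bit 8: prefix='1' -> emit 'i', reset
Bit 9: prefix='0' (no match yet)
Bit 10: prefix='01' (no match yet)
Bit 11: prefix='010' -> emit 'a', reset
Bit 12: prefix='0' (no match yet)
Bit 13: prefix='01' (no match yet)
Bit 14: prefix='011' -> emit 'o', reset
Bit 15: prefix='0' (no match yet)
Bit 16: prefix='00' -> emit 'l', reset

Answer: 8 l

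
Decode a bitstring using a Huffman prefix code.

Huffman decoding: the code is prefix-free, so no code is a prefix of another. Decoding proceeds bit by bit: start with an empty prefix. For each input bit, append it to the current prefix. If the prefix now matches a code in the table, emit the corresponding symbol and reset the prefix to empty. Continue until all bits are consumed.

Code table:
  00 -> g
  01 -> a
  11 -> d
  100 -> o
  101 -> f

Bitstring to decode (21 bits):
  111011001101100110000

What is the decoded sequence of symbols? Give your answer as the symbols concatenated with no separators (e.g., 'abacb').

Answer: dfodaodgg

Derivation:
Bit 0: prefix='1' (no match yet)
Bit 1: prefix='11' -> emit 'd', reset
Bit 2: prefix='1' (no match yet)
Bit 3: prefix='10' (no match yet)
Bit 4: prefix='101' -> emit 'f', reset
Bit 5: prefix='1' (no match yet)
Bit 6: prefix='10' (no match yet)
Bit 7: prefix='100' -> emit 'o', reset
Bit 8: prefix='1' (no match yet)
Bit 9: prefix='11' -> emit 'd', reset
Bit 10: prefix='0' (no match yet)
Bit 11: prefix='01' -> emit 'a', reset
Bit 12: prefix='1' (no match yet)
Bit 13: prefix='10' (no match yet)
Bit 14: prefix='100' -> emit 'o', reset
Bit 15: prefix='1' (no match yet)
Bit 16: prefix='11' -> emit 'd', reset
Bit 17: prefix='0' (no match yet)
Bit 18: prefix='00' -> emit 'g', reset
Bit 19: prefix='0' (no match yet)
Bit 20: prefix='00' -> emit 'g', reset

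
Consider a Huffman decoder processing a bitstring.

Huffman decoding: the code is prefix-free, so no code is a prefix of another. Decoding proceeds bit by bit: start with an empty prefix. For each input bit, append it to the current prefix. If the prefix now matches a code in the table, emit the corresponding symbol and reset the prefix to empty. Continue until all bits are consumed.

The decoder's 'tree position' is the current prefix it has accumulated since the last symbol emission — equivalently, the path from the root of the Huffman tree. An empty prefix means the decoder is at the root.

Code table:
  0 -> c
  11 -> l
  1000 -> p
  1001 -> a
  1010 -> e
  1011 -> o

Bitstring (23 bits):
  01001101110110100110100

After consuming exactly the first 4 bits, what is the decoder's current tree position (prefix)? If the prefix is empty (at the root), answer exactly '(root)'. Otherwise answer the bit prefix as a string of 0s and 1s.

Bit 0: prefix='0' -> emit 'c', reset
Bit 1: prefix='1' (no match yet)
Bit 2: prefix='10' (no match yet)
Bit 3: prefix='100' (no match yet)

Answer: 100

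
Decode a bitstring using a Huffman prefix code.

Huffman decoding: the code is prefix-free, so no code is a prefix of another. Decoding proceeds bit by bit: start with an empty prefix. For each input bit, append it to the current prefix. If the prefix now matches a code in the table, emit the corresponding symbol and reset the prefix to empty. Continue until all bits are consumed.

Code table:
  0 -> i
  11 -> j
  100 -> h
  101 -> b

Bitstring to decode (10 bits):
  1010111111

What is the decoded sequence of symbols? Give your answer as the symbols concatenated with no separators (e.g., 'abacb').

Answer: bijjj

Derivation:
Bit 0: prefix='1' (no match yet)
Bit 1: prefix='10' (no match yet)
Bit 2: prefix='101' -> emit 'b', reset
Bit 3: prefix='0' -> emit 'i', reset
Bit 4: prefix='1' (no match yet)
Bit 5: prefix='11' -> emit 'j', reset
Bit 6: prefix='1' (no match yet)
Bit 7: prefix='11' -> emit 'j', reset
Bit 8: prefix='1' (no match yet)
Bit 9: prefix='11' -> emit 'j', reset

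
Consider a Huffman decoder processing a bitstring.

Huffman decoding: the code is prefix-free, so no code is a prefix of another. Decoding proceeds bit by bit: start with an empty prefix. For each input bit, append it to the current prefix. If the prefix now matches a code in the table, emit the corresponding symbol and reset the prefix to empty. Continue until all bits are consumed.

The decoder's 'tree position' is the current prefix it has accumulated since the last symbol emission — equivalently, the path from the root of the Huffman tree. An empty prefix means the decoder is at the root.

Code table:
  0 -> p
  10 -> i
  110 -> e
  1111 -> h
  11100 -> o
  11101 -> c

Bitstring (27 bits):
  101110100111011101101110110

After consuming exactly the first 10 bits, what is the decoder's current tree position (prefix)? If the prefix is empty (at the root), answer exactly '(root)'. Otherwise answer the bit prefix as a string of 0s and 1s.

Bit 0: prefix='1' (no match yet)
Bit 1: prefix='10' -> emit 'i', reset
Bit 2: prefix='1' (no match yet)
Bit 3: prefix='11' (no match yet)
Bit 4: prefix='111' (no match yet)
Bit 5: prefix='1110' (no match yet)
Bit 6: prefix='11101' -> emit 'c', reset
Bit 7: prefix='0' -> emit 'p', reset
Bit 8: prefix='0' -> emit 'p', reset
Bit 9: prefix='1' (no match yet)

Answer: 1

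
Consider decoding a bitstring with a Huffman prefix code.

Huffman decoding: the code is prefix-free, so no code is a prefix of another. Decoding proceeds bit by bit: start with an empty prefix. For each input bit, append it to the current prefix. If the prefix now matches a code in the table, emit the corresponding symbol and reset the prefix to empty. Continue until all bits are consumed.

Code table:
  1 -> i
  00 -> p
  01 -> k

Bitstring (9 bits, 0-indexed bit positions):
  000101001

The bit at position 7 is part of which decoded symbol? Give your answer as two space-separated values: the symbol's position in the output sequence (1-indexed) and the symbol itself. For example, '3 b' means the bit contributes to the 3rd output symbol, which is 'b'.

Bit 0: prefix='0' (no match yet)
Bit 1: prefix='00' -> emit 'p', reset
Bit 2: prefix='0' (no match yet)
Bit 3: prefix='01' -> emit 'k', reset
Bit 4: prefix='0' (no match yet)
Bit 5: prefix='01' -> emit 'k', reset
Bit 6: prefix='0' (no match yet)
Bit 7: prefix='00' -> emit 'p', reset
Bit 8: prefix='1' -> emit 'i', reset

Answer: 4 p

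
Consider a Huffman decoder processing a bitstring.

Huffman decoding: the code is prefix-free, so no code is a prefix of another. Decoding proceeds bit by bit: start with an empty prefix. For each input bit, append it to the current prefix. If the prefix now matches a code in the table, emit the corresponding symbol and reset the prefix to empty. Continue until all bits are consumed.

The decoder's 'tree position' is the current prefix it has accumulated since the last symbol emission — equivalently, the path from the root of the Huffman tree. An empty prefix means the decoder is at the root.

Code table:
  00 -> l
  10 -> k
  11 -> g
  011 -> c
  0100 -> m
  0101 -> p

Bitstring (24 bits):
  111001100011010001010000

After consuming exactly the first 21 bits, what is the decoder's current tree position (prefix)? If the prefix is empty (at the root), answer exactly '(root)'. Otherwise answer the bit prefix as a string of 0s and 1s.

Answer: 0

Derivation:
Bit 0: prefix='1' (no match yet)
Bit 1: prefix='11' -> emit 'g', reset
Bit 2: prefix='1' (no match yet)
Bit 3: prefix='10' -> emit 'k', reset
Bit 4: prefix='0' (no match yet)
Bit 5: prefix='01' (no match yet)
Bit 6: prefix='011' -> emit 'c', reset
Bit 7: prefix='0' (no match yet)
Bit 8: prefix='00' -> emit 'l', reset
Bit 9: prefix='0' (no match yet)
Bit 10: prefix='01' (no match yet)
Bit 11: prefix='011' -> emit 'c', reset
Bit 12: prefix='0' (no match yet)
Bit 13: prefix='01' (no match yet)
Bit 14: prefix='010' (no match yet)
Bit 15: prefix='0100' -> emit 'm', reset
Bit 16: prefix='0' (no match yet)
Bit 17: prefix='01' (no match yet)
Bit 18: prefix='010' (no match yet)
Bit 19: prefix='0101' -> emit 'p', reset
Bit 20: prefix='0' (no match yet)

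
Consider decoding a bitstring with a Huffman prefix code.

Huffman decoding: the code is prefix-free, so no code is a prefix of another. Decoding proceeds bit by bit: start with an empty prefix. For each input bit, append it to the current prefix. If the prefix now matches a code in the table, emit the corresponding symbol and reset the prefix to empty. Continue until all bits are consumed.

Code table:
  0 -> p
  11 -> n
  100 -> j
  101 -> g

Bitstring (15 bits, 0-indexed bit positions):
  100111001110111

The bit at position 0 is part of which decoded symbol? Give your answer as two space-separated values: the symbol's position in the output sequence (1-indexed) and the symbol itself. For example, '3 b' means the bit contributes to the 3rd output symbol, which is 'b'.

Answer: 1 j

Derivation:
Bit 0: prefix='1' (no match yet)
Bit 1: prefix='10' (no match yet)
Bit 2: prefix='100' -> emit 'j', reset
Bit 3: prefix='1' (no match yet)
Bit 4: prefix='11' -> emit 'n', reset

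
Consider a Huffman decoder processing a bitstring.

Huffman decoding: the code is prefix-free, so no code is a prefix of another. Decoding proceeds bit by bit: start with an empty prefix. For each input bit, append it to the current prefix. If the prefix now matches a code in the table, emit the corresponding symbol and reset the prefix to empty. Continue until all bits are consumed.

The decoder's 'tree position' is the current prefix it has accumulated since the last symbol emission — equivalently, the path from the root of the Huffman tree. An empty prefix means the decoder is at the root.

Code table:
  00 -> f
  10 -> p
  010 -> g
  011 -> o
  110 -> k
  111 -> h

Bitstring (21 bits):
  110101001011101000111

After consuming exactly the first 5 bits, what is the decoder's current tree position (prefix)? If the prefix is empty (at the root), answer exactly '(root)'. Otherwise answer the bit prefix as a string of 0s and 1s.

Bit 0: prefix='1' (no match yet)
Bit 1: prefix='11' (no match yet)
Bit 2: prefix='110' -> emit 'k', reset
Bit 3: prefix='1' (no match yet)
Bit 4: prefix='10' -> emit 'p', reset

Answer: (root)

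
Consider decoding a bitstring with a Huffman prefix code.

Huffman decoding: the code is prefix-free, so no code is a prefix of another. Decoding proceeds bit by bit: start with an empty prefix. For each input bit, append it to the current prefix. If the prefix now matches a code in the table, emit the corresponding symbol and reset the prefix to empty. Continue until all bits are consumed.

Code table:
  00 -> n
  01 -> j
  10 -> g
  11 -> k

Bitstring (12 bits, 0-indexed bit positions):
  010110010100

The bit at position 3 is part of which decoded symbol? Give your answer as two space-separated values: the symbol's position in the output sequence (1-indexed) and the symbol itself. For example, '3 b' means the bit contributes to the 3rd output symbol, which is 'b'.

Answer: 2 j

Derivation:
Bit 0: prefix='0' (no match yet)
Bit 1: prefix='01' -> emit 'j', reset
Bit 2: prefix='0' (no match yet)
Bit 3: prefix='01' -> emit 'j', reset
Bit 4: prefix='1' (no match yet)
Bit 5: prefix='10' -> emit 'g', reset
Bit 6: prefix='0' (no match yet)
Bit 7: prefix='01' -> emit 'j', reset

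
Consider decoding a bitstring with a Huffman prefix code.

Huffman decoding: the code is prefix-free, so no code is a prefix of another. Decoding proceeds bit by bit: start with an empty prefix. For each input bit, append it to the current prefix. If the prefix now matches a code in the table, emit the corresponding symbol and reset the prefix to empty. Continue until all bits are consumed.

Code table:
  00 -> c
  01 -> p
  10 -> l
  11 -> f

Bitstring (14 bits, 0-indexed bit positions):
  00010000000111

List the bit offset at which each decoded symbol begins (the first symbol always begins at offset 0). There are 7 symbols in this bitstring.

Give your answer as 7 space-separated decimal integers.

Bit 0: prefix='0' (no match yet)
Bit 1: prefix='00' -> emit 'c', reset
Bit 2: prefix='0' (no match yet)
Bit 3: prefix='01' -> emit 'p', reset
Bit 4: prefix='0' (no match yet)
Bit 5: prefix='00' -> emit 'c', reset
Bit 6: prefix='0' (no match yet)
Bit 7: prefix='00' -> emit 'c', reset
Bit 8: prefix='0' (no match yet)
Bit 9: prefix='00' -> emit 'c', reset
Bit 10: prefix='0' (no match yet)
Bit 11: prefix='01' -> emit 'p', reset
Bit 12: prefix='1' (no match yet)
Bit 13: prefix='11' -> emit 'f', reset

Answer: 0 2 4 6 8 10 12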